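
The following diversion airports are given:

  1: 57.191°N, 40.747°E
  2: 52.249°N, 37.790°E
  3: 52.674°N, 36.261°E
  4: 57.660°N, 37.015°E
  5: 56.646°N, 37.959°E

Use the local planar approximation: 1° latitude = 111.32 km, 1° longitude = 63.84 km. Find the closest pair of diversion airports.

2 and 3

Pairwise distances:
1–2: 581.630 km
1–3: 578.669 km
1–4: 243.904 km
1–5: 188.042 km
2–3: 108.473 km
2–4: 604.381 km
2–5: 489.593 km
3–4: 557.125 km
3–5: 455.257 km
4–5: 127.959 km
Closest pair: 2–3 at 108.473 km.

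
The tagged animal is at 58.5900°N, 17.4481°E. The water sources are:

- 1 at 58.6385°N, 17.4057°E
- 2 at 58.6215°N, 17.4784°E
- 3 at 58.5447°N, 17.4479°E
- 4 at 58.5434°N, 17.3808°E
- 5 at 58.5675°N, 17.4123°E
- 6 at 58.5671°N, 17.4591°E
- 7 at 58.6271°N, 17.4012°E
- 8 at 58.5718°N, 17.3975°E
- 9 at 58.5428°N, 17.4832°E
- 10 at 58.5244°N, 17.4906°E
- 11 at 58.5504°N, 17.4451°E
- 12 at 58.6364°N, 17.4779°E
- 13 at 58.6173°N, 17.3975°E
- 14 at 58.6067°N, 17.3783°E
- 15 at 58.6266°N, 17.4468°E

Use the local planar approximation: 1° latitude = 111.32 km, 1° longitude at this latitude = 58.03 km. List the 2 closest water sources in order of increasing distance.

Distances from 58.5900°N, 17.4481°E:
1: √((0.0485·111.32)² + (-0.0424·58.03)²) = √(29.149417 + 6.053922) = 5.9332 km
2: √((0.0315·111.32)² + (0.0303·58.03)²) = √(12.296103 + 3.091651) = 3.9227 km
3: √((-0.0453·111.32)² + (-0.0002·58.03)²) = √(25.429791 + 0.000135) = 5.0428 km
4: √((-0.0466·111.32)² + (-0.0673·58.03)²) = √(26.910281 + 15.252298) = 6.4933 km
5: √((-0.0225·111.32)² + (-0.0358·58.03)²) = √(6.273522 + 4.315898) = 3.2541 km
6: √((-0.0229·111.32)² + (0.0110·58.03)²) = √(6.498563 + 0.407465) = 2.6279 km
7: √((0.0371·111.32)² + (-0.0469·58.03)²) = √(17.056669 + 7.407145) = 4.9461 km
8: √((-0.0182·111.32)² + (-0.0506·58.03)²) = √(4.104773 + 8.621963) = 3.5675 km
9: √((-0.0472·111.32)² + (0.0351·58.03)²) = √(27.607711 + 4.148770) = 5.6353 km
10: √((-0.0656·111.32)² + (0.0425·58.03)²) = √(53.327850 + 6.082512) = 7.7078 km
11: √((-0.0396·111.32)² + (-0.0030·58.03)²) = √(19.432862 + 0.030307) = 4.4117 km
12: √((0.0464·111.32)² + (0.0298·58.03)²) = √(26.679787 + 2.990458) = 5.4470 km
13: √((0.0273·111.32)² + (-0.0506·58.03)²) = √(9.235740 + 8.621963) = 4.2258 km
14: √((0.0167·111.32)² + (-0.0698·58.03)²) = √(3.456045 + 16.406502) = 4.4567 km
15: √((0.0366·111.32)² + (-0.0013·58.03)²) = √(16.600018 + 0.005691) = 4.0750 km
Sorted: 6 (2.6279 km) < 5 (3.2541 km) < 8 (3.5675 km) < 2 (3.9227 km) < …

6, 5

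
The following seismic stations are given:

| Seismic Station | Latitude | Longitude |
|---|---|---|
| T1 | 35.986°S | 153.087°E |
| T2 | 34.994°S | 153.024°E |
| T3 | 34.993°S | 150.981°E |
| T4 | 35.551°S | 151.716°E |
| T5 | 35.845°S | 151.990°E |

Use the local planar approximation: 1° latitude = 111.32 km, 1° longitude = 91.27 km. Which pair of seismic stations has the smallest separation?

Pairwise distances:
T1–T2: √((0.992·111.32)² + (-0.063·91.27)²) = √(12194.66122 + 33.06262) = 110.579 km
T1–T3: √((0.993·111.32)² + (-2.106·91.27)²) = √(12219.25962 + 36946.46014) = 221.733 km
T1–T4: √((0.435·111.32)² + (-1.371·91.27)²) = √(2344.90315 + 15657.80971) = 134.174 km
T1–T5: √((0.141·111.32)² + (-1.097·91.27)²) = √(246.36818 + 10024.65318) = 101.346 km
T2–T3: √((0.001·111.32)² + (-2.043·91.27)²) = √(0.01239 + 34769.05078) = 186.465 km
T2–T4: √((-0.557·111.32)² + (-1.308·91.27)²) = √(3844.64979 + 14251.86136) = 134.523 km
T2–T5: √((-0.851·111.32)² + (-1.034·91.27)²) = √(8974.40192 + 8906.29710) = 133.719 km
T3–T4: √((-0.558·111.32)² + (0.735·91.27)²) = √(3858.46703 + 4500.18926) = 91.426 km
T3–T5: √((-0.852·111.32)² + (1.009·91.27)²) = √(8995.50574 + 8480.83148) = 132.198 km
T4–T5: √((-0.294·111.32)² + (0.274·91.27)²) = √(1071.12722 + 625.39906) = 41.189 km
Closest pair: T4–T5 at 41.189 km.

T4 and T5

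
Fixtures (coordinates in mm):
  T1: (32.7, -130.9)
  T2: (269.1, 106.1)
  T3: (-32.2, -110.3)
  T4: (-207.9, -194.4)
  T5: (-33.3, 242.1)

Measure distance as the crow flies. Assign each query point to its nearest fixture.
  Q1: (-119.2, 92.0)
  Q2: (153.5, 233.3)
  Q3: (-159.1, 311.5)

Q1→T5; Q2→T2; Q3→T5

Q1 at (-119.2, 92.0):
  T1: 269.7 mm
  T2: 388.6 mm
  T3: 220.2 mm
  T4: 299.8 mm
  T5: 172.9 mm
  → nearest: T5 (172.9 mm)
Q2 at (153.5, 233.3):
  T1: 383.7 mm
  T2: 171.9 mm
  T3: 390.6 mm
  T4: 559.9 mm
  T5: 187.0 mm
  → nearest: T2 (171.9 mm)
Q3 at (-159.1, 311.5):
  T1: 482.2 mm
  T2: 474.9 mm
  T3: 440.5 mm
  T4: 508.2 mm
  T5: 143.7 mm
  → nearest: T5 (143.7 mm)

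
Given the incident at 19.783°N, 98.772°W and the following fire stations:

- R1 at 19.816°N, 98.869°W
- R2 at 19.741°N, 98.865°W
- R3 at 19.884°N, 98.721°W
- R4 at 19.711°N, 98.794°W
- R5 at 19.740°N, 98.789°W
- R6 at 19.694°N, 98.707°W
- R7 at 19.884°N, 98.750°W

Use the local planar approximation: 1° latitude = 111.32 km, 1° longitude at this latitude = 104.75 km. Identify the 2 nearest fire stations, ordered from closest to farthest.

R5, R4

Distances from 19.783°N, 98.772°W:
R1: 10.804 km
R2: 10.806 km
R3: 12.448 km
R4: 8.340 km
R5: 5.107 km
R6: 12.022 km
R7: 11.477 km
Sorted: R5 (5.107 km) < R4 (8.340 km) < R1 (10.804 km) < R2 (10.806 km) < …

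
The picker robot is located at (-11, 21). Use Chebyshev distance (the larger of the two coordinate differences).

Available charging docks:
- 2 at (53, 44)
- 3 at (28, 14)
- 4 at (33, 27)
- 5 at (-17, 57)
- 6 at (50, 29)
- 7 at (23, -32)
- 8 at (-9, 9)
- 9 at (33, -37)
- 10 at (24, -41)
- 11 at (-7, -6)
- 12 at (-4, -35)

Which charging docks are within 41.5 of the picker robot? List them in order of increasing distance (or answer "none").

Distances from (-11, 21):
2: max(|64|, |23|) = 64
3: max(|39|, |-7|) = 39
4: max(|44|, |6|) = 44
5: max(|-6|, |36|) = 36
6: max(|61|, |8|) = 61
7: max(|34|, |-53|) = 53
8: max(|2|, |-12|) = 12
9: max(|44|, |-58|) = 58
10: max(|35|, |-62|) = 62
11: max(|4|, |-27|) = 27
12: max(|7|, |-56|) = 56
Threshold 41.5: 8 (12), 11 (27), 5 (36), 3 (39) are within range.

8, 11, 5, 3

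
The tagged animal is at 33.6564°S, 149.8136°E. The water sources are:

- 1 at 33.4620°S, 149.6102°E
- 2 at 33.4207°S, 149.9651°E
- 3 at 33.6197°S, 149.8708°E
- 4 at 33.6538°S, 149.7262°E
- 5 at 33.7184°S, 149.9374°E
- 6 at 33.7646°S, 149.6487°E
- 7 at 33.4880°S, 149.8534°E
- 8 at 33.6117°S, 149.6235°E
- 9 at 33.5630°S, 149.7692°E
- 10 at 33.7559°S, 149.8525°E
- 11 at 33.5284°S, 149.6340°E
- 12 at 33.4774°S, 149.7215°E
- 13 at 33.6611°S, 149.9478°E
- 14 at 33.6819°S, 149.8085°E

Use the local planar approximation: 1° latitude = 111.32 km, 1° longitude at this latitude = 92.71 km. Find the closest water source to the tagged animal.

14

Distances from 33.6564°S, 149.8136°E:
1: √((0.1944·111.32)² + (-0.2034·92.71)²) = √(468.315915 + 355.594520) = 28.7038 km
2: √((0.2357·111.32)² + (0.1515·92.71)²) = √(688.439151 + 197.277896) = 29.7610 km
3: √((0.0367·111.32)² + (0.0572·92.71)²) = √(16.690853 + 28.121936) = 6.6942 km
4: √((0.0026·111.32)² + (-0.0874·92.71)²) = √(0.083771 + 65.656243) = 8.1080 km
5: √((-0.0620·111.32)² + (0.1238·92.71)²) = √(47.635395 + 131.732960) = 13.3928 km
6: √((-0.1082·111.32)² + (-0.1649·92.71)²) = √(145.077785 + 233.719244) = 19.4627 km
7: √((0.1684·111.32)² + (0.0398·92.71)²) = √(351.423314 + 13.615052) = 19.1060 km
8: √((0.0447·111.32)² + (-0.1901·92.71)²) = √(24.760616 + 310.611403) = 18.3132 km
9: √((0.0934·111.32)² + (-0.0444·92.71)²) = √(108.103598 + 16.944123) = 11.1825 km
10: √((-0.0995·111.32)² + (0.0389·92.71)²) = √(122.685308 + 13.006258) = 11.6487 km
11: √((0.1280·111.32)² + (-0.1796·92.71)²) = √(203.032861 + 277.246343) = 21.9153 km
12: √((0.1790·111.32)² + (-0.0921·92.71)²) = √(397.056635 + 72.907536) = 21.6787 km
13: √((-0.0047·111.32)² + (0.1342·92.71)²) = √(0.273742 + 154.795451) = 12.4527 km
14: √((-0.0255·111.32)² + (-0.0051·92.71)²) = √(8.057991 + 0.223560) = 2.8778 km
Minimum: 14 at 2.8778 km.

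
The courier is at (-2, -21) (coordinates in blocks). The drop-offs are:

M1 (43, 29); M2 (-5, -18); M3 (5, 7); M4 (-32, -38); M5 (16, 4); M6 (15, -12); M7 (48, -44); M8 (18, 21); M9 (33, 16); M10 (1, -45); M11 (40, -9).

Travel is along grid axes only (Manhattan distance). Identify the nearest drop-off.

M2

Distances from (-2, -21):
M1: |45| + |50| = 45 + 50 = 95 blocks
M2: |-3| + |3| = 3 + 3 = 6 blocks
M3: |7| + |28| = 7 + 28 = 35 blocks
M4: |-30| + |-17| = 30 + 17 = 47 blocks
M5: |18| + |25| = 18 + 25 = 43 blocks
M6: |17| + |9| = 17 + 9 = 26 blocks
M7: |50| + |-23| = 50 + 23 = 73 blocks
M8: |20| + |42| = 20 + 42 = 62 blocks
M9: |35| + |37| = 35 + 37 = 72 blocks
M10: |3| + |-24| = 3 + 24 = 27 blocks
M11: |42| + |12| = 42 + 12 = 54 blocks
Minimum: M2 at 6 blocks.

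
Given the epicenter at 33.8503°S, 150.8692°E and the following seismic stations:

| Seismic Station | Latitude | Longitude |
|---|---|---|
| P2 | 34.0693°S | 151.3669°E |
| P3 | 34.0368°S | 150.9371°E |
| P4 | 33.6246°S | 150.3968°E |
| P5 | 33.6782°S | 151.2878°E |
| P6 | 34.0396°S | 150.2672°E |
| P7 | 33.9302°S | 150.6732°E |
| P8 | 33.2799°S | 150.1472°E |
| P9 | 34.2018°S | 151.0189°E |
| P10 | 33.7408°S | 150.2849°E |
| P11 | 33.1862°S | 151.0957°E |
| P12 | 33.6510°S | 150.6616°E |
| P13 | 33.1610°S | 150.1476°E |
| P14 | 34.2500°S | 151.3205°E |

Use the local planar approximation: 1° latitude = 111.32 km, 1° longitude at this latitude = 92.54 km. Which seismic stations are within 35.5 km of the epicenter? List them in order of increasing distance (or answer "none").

Distances from 33.8503°S, 150.8692°E:
P2: √((-0.2190·111.32)² + (0.4977·92.54)²) = √(594.339542 + 2121.261803) = 52.1114 km
P3: √((-0.1865·111.32)² + (0.0679·92.54)²) = √(431.026595 + 39.481945) = 21.6912 km
P4: √((0.2257·111.32)² + (-0.4724·92.54)²) = √(631.261806 + 1911.079563) = 50.4216 km
P5: √((0.1721·111.32)² + (0.4186·92.54)²) = √(367.035554 + 1500.574073) = 43.2158 km
P6: √((-0.1893·111.32)² + (-0.6020·92.54)²) = √(444.066103 + 3103.501594) = 59.5615 km
P7: √((-0.0799·111.32)² + (-0.1960·92.54)²) = √(79.111561 + 328.981240) = 20.2013 km
P8: √((0.5704·111.32)² + (-0.7220·92.54)²) = √(4031.859865 + 4464.094561) = 92.1735 km
P9: √((-0.3515·111.32)² + (0.1497·92.54)²) = √(1531.077076 + 191.912203) = 41.5089 km
P10: √((0.1095·111.32)² + (-0.5843·92.54)²) = √(148.584885 + 2923.686234) = 55.4281 km
P11: √((0.6641·111.32)² + (0.2265·92.54)²) = √(5465.291816 + 439.334595) = 76.8416 km
P12: √((0.1993·111.32)² + (-0.2076·92.54)²) = √(492.221968 + 369.074201) = 29.3478 km
P13: √((0.6893·111.32)² + (-0.7216·92.54)²) = √(5887.934259 + 4459.149566) = 101.7206 km
P14: √((-0.3997·111.32)² + (0.4513·92.54)²) = √(1979.769785 + 1744.173394) = 61.0241 km
Threshold 35.5 km: P7 (20.2013 km), P3 (21.6912 km), P12 (29.3478 km) are within range.

P7, P3, P12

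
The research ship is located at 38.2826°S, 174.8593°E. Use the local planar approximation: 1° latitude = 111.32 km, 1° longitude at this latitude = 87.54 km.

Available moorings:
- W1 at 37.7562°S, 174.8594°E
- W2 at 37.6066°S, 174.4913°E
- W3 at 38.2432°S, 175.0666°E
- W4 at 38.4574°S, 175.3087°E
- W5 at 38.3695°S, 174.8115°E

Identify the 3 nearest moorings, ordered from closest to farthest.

Distances from 38.2826°S, 174.8593°E:
W1: 58.5988 km
W2: 81.8578 km
W3: 18.6696 km
W4: 43.8898 km
W5: 10.5399 km
Sorted: W5 (10.5399 km) < W3 (18.6696 km) < W4 (43.8898 km) < W1 (58.5988 km) < W2 (81.8578 km)

W5, W3, W4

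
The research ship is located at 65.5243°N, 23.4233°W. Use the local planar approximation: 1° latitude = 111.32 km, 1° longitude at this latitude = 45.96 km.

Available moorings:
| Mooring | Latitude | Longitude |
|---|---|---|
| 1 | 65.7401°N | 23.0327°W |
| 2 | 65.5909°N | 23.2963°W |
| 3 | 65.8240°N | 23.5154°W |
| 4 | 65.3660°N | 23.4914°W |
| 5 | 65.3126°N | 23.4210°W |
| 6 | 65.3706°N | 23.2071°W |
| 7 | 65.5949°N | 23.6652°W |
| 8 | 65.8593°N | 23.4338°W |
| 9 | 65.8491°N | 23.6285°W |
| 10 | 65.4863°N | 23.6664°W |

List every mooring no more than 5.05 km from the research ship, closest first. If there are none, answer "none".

Distances from 65.5243°N, 23.4233°W:
1: 29.9895 km
2: 9.4359 km
3: 33.6301 km
4: 17.8978 km
5: 23.5667 km
6: 19.7859 km
7: 13.6151 km
8: 37.2953 km
9: 37.3665 km
10: 11.9469 km
Threshold 5.05 km: none within range.

none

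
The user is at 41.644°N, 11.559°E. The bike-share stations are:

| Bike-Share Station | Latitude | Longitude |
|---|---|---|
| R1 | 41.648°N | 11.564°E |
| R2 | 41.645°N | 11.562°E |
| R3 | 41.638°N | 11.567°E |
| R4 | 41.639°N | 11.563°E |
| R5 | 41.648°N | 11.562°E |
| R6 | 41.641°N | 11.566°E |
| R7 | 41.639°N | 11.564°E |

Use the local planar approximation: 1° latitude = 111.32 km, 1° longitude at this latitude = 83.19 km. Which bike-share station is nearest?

R2

Distances from 41.644°N, 11.559°E:
R1: √((0.004·111.32)² + (0.005·83.19)²) = √(0.19827 + 0.17301) = 0.609 km
R2: √((0.001·111.32)² + (0.003·83.19)²) = √(0.01239 + 0.06229) = 0.273 km
R3: √((-0.006·111.32)² + (0.008·83.19)²) = √(0.44612 + 0.44292) = 0.943 km
R4: √((-0.005·111.32)² + (0.004·83.19)²) = √(0.30980 + 0.11073) = 0.648 km
R5: √((0.004·111.32)² + (0.003·83.19)²) = √(0.19827 + 0.06229) = 0.510 km
R6: √((-0.003·111.32)² + (0.007·83.19)²) = √(0.11153 + 0.33911) = 0.671 km
R7: √((-0.005·111.32)² + (0.005·83.19)²) = √(0.30980 + 0.17301) = 0.695 km
Minimum: R2 at 0.273 km.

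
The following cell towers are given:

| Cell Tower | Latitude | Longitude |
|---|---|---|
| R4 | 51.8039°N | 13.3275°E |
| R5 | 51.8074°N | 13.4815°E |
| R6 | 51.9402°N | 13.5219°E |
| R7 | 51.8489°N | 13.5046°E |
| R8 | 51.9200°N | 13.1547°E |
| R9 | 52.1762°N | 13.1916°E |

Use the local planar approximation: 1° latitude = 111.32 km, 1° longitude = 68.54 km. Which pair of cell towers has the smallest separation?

R5 and R7

Pairwise distances:
R4–R5: √((0.0035·111.32)² + (0.1540·68.54)²) = √(0.151804 + 111.411403) = 10.5623 km
R4–R6: √((0.1363·111.32)² + (0.1944·68.54)²) = √(230.217380 + 177.533666) = 20.1928 km
R4–R7: √((0.0450·111.32)² + (0.1771·68.54)²) = √(25.094088 + 147.341580) = 13.1315 km
R4–R8: √((0.1161·111.32)² + (-0.1728·68.54)²) = √(167.036290 + 140.273514) = 17.5303 km
R4–R9: √((0.3723·111.32)² + (-0.1359·68.54)²) = √(1717.641275 + 86.761512) = 42.4783 km
R5–R6: √((0.1328·111.32)² + (0.0404·68.54)²) = √(218.545841 + 7.667450) = 15.0404 km
R5–R7: √((0.0415·111.32)² + (0.0231·68.54)²) = √(21.342367 + 2.506757) = 4.8836 km
R5–R8: √((0.1126·111.32)² + (-0.3268·68.54)²) = √(157.116999 + 501.709467) = 25.6676 km
R5–R9: √((0.3688·111.32)² + (-0.2899·68.54)²) = √(1685.497917 + 394.806806) = 45.6104 km
R6–R7: √((-0.0913·111.32)² + (-0.0173·68.54)²) = √(103.297057 + 1.405984) = 10.2325 km
R6–R8: √((-0.0202·111.32)² + (-0.3672·68.54)²) = √(5.056490 + 633.422586) = 25.2681 km
R6–R9: √((0.2360·111.32)² + (-0.3303·68.54)²) = √(690.192763 + 512.513545) = 34.6801 km
R7–R8: √((0.0711·111.32)² + (-0.3499·68.54)²) = √(62.644882 + 575.143327) = 25.2545 km
R7–R9: √((0.3273·111.32)² + (-0.3130·68.54)²) = √(1327.511848 + 460.232067) = 42.2817 km
R8–R9: √((0.2562·111.32)² + (0.0369·68.54)²) = √(813.400895 + 6.396478) = 28.6321 km
Closest pair: R5–R7 at 4.8836 km.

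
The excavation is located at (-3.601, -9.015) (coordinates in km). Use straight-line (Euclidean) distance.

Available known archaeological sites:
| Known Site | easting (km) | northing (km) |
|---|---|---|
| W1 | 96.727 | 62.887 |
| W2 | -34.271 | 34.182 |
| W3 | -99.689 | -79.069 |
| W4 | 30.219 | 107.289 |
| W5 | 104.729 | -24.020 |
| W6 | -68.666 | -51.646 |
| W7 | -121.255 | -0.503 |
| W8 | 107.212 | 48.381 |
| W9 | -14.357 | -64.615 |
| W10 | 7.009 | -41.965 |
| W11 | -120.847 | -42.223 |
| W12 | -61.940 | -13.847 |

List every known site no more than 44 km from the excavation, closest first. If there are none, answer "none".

Distances from (-3.601, -9.015):
W1: √((100.328)² + (71.902)²) = √(10065.70758 + 5169.89760) = 123.433 km
W2: √((-30.670)² + (43.197)²) = √(940.64890 + 1865.98081) = 52.978 km
W3: √((-96.088)² + (-70.054)²) = √(9232.90374 + 4907.56292) = 118.914 km
W4: √((33.820)² + (116.304)²) = √(1143.79240 + 13526.62042) = 121.121 km
W5: √((108.330)² + (-15.005)²) = √(11735.38890 + 225.15002) = 109.364 km
W6: √((-65.065)² + (-42.631)²) = √(4233.45422 + 1817.40216) = 77.787 km
W7: √((-117.654)² + (8.512)²) = √(13842.46372 + 72.45414) = 117.962 km
W8: √((110.813)² + (57.396)²) = √(12279.52097 + 3294.30082) = 124.795 km
W9: √((-10.756)² + (-55.600)²) = √(115.69154 + 3091.36000) = 56.631 km
W10: √((10.610)² + (-32.950)²) = √(112.57210 + 1085.70250) = 34.616 km
W11: √((-117.246)² + (-33.208)²) = √(13746.62452 + 1102.77126) = 121.858 km
W12: √((-58.339)² + (-4.832)²) = √(3403.43892 + 23.34822) = 58.539 km
Threshold 44 km: W10 (34.616 km) is within range.

W10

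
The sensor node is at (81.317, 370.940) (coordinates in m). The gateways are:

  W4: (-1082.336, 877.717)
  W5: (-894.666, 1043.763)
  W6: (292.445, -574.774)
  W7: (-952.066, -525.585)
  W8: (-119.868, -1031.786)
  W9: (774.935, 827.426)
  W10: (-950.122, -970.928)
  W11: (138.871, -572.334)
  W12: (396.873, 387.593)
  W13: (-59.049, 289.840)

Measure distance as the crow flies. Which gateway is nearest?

W13

Distances from (81.317, 370.940):
W4: √((-1163.653)² + (506.777)²) = √(1354088.30441 + 256822.92773) = 1269.217 m
W5: √((-975.983)² + (672.823)²) = √(952542.81629 + 452690.78933) = 1185.425 m
W6: √((211.128)² + (-945.714)²) = √(44575.03238 + 894374.96980) = 968.994 m
W7: √((-1033.383)² + (-896.525)²) = √(1067880.42469 + 803757.07563) = 1368.078 m
W8: √((-201.185)² + (-1402.726)²) = √(40475.40422 + 1967640.23108) = 1417.080 m
W9: √((693.618)² + (456.486)²) = √(481105.92992 + 208379.46820) = 830.353 m
W10: √((-1031.439)² + (-1341.868)²) = √(1063866.41072 + 1800609.72942) = 1692.476 m
W11: √((57.554)² + (-943.274)²) = √(3312.46292 + 889765.83908) = 945.028 m
W12: √((315.556)² + (16.653)²) = √(99575.58914 + 277.32241) = 315.995 m
W13: √((-140.366)² + (-81.100)²) = √(19702.61396 + 6577.21000) = 162.111 m
Minimum: W13 at 162.111 m.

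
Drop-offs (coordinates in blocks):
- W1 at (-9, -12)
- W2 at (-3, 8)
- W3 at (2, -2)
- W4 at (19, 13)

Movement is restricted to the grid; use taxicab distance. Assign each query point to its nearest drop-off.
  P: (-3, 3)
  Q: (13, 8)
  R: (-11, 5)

P→W2; Q→W4; R→W2

P at (-3, 3):
  W1: 21 blocks
  W2: 5 blocks
  W3: 10 blocks
  W4: 32 blocks
  → nearest: W2 (5 blocks)
Q at (13, 8):
  W1: 42 blocks
  W2: 16 blocks
  W3: 21 blocks
  W4: 11 blocks
  → nearest: W4 (11 blocks)
R at (-11, 5):
  W1: 19 blocks
  W2: 11 blocks
  W3: 20 blocks
  W4: 38 blocks
  → nearest: W2 (11 blocks)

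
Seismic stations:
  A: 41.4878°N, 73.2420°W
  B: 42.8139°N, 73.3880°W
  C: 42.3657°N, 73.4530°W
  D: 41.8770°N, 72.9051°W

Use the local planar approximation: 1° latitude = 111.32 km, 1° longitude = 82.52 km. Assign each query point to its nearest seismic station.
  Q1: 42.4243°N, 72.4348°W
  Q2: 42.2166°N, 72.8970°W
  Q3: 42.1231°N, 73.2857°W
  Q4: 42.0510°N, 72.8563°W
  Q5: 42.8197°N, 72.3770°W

Q1 at 42.4243°N, 72.4348°W:
  A: √((-0.9365·111.32)² + (-0.8072·82.52)²) = √(10868.308531 + 4436.911284) = 123.7143 km
  B: √((0.3896·111.32)² + (-0.9532·82.52)²) = √(1880.980493 + 6187.091032) = 89.8224 km
  C: √((-0.0586·111.32)² + (-1.0182·82.52)²) = √(42.554121 + 7059.673630) = 84.2747 km
  D: √((-0.5473·111.32)² + (-0.4703·82.52)²) = √(3711.908752 + 1506.150589) = 72.2361 km
  → nearest: D (72.2361 km)
Q2 at 42.2166°N, 72.8970°W:
  A: √((-0.7288·111.32)² + (-0.3450·82.52)²) = √(6582.079496 + 810.506736) = 85.9802 km
  B: √((0.5973·111.32)² + (-0.4910·82.52)²) = √(4421.111061 + 1641.653220) = 77.8638 km
  C: √((0.1491·111.32)² + (-0.5560·82.52)²) = √(275.487363 + 2105.077172) = 48.7910 km
  D: √((-0.3396·111.32)² + (-0.0081·82.52)²) = √(1429.162981 + 0.446775) = 37.8102 km
  → nearest: D (37.8102 km)
Q3 at 42.1231°N, 73.2857°W:
  A: √((-0.6353·111.32)² + (0.0437·82.52)²) = √(5001.544141 + 13.004130) = 70.8135 km
  B: √((0.6908·111.32)² + (-0.1023·82.52)²) = √(5913.587853 + 71.263920) = 77.3618 km
  C: √((0.2426·111.32)² + (-0.1673·82.52)²) = √(729.336567 + 190.594481) = 30.3304 km
  D: √((-0.2461·111.32)² + (0.3806·82.52)²) = √(750.532707 + 986.406684) = 41.6766 km
  → nearest: C (30.3304 km)
Q4 at 42.0510°N, 72.8563°W:
  A: √((-0.5632·111.32)² + (-0.3857·82.52)²) = √(3930.716191 + 1013.019292) = 70.3117 km
  B: √((0.7629·111.32)² + (-0.5317·82.52)²) = √(7212.430232 + 1925.093197) = 95.5904 km
  C: √((0.3147·111.32)² + (-0.5967·82.52)²) = √(1227.269330 + 2424.546480) = 60.4303 km
  D: √((-0.1740·111.32)² + (-0.0488·82.52)²) = √(375.184503 + 16.216536) = 19.7839 km
  → nearest: D (19.7839 km)
Q5 at 42.8197°N, 72.3770°W:
  A: √((-1.3319·111.32)² + (-0.8650·82.52)²) = √(21983.135315 + 5095.075848) = 164.5546 km
  B: √((-0.0058·111.32)² + (-1.0110·82.52)²) = √(0.416872 + 6960.184464) = 83.4302 km
  C: √((-0.4540·111.32)² + (-1.0760·82.52)²) = √(2554.218823 + 7883.934024) = 102.1673 km
  D: √((-0.9427·111.32)² + (-0.5281·82.52)²) = √(11012.689878 + 1899.112855) = 113.6301 km
  → nearest: B (83.4302 km)

Q1→D; Q2→D; Q3→C; Q4→D; Q5→B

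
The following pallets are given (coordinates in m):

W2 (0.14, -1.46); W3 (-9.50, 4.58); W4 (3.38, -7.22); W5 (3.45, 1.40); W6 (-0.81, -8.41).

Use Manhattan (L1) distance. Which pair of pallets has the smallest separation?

Pairwise distances:
W2–W3: 15.68 m
W2–W4: 9.00 m
W2–W5: 6.17 m
W2–W6: 7.90 m
W3–W4: 24.68 m
W3–W5: 16.13 m
W3–W6: 21.68 m
W4–W5: 8.69 m
W4–W6: 5.38 m
W5–W6: 14.07 m
Closest pair: W4–W6 at 5.38 m.

W4 and W6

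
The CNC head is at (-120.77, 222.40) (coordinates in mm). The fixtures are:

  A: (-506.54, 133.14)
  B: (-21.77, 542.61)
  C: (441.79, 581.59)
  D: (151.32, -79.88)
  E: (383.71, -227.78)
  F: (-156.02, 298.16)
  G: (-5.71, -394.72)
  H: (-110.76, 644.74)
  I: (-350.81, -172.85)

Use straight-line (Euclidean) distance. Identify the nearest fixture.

F

Distances from (-120.77, 222.40):
A: √((-385.77)² + (-89.26)²) = √(148818.4929 + 7967.3476) = 395.96 mm
B: √((99.00)² + (320.21)²) = √(9801.0000 + 102534.4441) = 335.16 mm
C: √((562.56)² + (359.19)²) = √(316473.7536 + 129017.4561) = 667.45 mm
D: √((272.09)² + (-302.28)²) = √(74032.9681 + 91373.1984) = 406.70 mm
E: √((504.48)² + (-450.18)²) = √(254500.0704 + 202662.0324) = 676.14 mm
F: √((-35.25)² + (75.76)²) = √(1242.5625 + 5739.5776) = 83.56 mm
G: √((115.06)² + (-617.12)²) = √(13238.8036 + 380837.0944) = 627.75 mm
H: √((10.01)² + (422.34)²) = √(100.2001 + 178371.0756) = 422.46 mm
I: √((-230.04)² + (-395.25)²) = √(52918.4016 + 156222.5625) = 457.32 mm
Minimum: F at 83.56 mm.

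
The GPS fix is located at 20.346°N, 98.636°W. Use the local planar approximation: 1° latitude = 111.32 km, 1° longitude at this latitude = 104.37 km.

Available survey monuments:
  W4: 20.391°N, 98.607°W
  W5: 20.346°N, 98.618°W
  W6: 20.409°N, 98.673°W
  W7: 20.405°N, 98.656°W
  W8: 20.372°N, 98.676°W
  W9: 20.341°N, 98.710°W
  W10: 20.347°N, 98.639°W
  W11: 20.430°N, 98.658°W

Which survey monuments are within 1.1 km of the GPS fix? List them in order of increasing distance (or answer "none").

W10

Distances from 20.346°N, 98.636°W:
W4: √((0.045·111.32)² + (0.029·104.37)²) = √(25.09409 + 9.16109) = 5.853 km
W5: √((0.000·111.32)² + (0.018·104.37)²) = √(0.00000 + 3.52936) = 1.879 km
W6: √((0.063·111.32)² + (-0.037·104.37)²) = √(49.18441 + 14.91265) = 8.006 km
W7: √((0.059·111.32)² + (-0.020·104.37)²) = √(43.13705 + 4.35724) = 6.892 km
W8: √((0.026·111.32)² + (-0.040·104.37)²) = √(8.37709 + 17.42896) = 5.080 km
W9: √((-0.005·111.32)² + (-0.074·104.37)²) = √(0.30980 + 59.65060) = 7.743 km
W10: √((0.001·111.32)² + (-0.003·104.37)²) = √(0.01239 + 0.09804) = 0.332 km
W11: √((0.084·111.32)² + (-0.022·104.37)²) = √(87.43896 + 5.27226) = 9.629 km
Threshold 1.1 km: W10 (0.332 km) is within range.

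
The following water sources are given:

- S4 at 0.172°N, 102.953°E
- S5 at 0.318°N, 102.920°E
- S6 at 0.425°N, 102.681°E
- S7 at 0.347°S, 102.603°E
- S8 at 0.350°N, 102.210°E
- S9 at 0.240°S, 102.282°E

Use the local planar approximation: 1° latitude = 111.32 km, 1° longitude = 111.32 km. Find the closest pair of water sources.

S4 and S5

Pairwise distances:
S4–S5: 16.663 km
S4–S6: 41.352 km
S4–S7: 69.685 km
S4–S8: 85.051 km
S4–S9: 87.652 km
S5–S6: 29.150 km
S5–S7: 82.008 km
S5–S8: 79.117 km
S5–S9: 94.354 km
S6–S7: 86.377 km
S6–S8: 53.092 km
S6–S9: 86.331 km
S7–S8: 89.074 km
S7–S9: 37.667 km
S8–S9: 66.166 km
Closest pair: S4–S5 at 16.663 km.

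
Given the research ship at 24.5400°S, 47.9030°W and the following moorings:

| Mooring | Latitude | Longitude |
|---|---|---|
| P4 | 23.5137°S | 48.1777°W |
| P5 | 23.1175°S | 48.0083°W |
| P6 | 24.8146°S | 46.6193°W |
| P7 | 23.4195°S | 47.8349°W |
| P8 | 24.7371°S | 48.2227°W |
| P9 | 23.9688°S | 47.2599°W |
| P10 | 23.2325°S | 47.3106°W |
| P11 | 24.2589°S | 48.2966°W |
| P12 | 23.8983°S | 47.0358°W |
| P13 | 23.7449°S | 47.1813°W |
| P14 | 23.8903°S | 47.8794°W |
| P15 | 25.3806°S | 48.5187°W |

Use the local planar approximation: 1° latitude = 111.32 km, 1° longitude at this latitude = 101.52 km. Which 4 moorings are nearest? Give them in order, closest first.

P8, P11, P14, P9

Distances from 24.5400°S, 47.9030°W:
P4: 117.6021 km
P5: 158.7131 km
P6: 133.8583 km
P7: 124.9255 km
P8: 39.1766 km
P9: 91.1353 km
P10: 157.4863 km
P11: 50.7529 km
P12: 113.3734 km
P13: 114.9007 km
P14: 72.3643 km
P15: 112.5317 km
Sorted: P8 (39.1766 km) < P11 (50.7529 km) < P14 (72.3643 km) < P9 (91.1353 km) < P15 (112.5317 km) < P12 (113.3734 km) < …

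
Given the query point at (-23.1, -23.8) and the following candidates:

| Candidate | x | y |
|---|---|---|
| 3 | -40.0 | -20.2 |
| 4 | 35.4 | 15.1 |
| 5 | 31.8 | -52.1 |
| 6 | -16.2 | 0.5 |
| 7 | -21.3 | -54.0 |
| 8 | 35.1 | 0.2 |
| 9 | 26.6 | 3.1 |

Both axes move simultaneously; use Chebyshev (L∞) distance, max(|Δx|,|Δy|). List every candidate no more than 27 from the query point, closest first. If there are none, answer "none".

Distances from (-23.1, -23.8):
3: max(|-16.9|, |3.6|) = 16.9
4: max(|58.5|, |38.9|) = 58.5
5: max(|54.9|, |-28.3|) = 54.9
6: max(|6.9|, |24.3|) = 24.3
7: max(|1.8|, |-30.2|) = 30.2
8: max(|58.2|, |24.0|) = 58.2
9: max(|49.7|, |26.9|) = 49.7
Threshold 27: 3 (16.9), 6 (24.3) are within range.

3, 6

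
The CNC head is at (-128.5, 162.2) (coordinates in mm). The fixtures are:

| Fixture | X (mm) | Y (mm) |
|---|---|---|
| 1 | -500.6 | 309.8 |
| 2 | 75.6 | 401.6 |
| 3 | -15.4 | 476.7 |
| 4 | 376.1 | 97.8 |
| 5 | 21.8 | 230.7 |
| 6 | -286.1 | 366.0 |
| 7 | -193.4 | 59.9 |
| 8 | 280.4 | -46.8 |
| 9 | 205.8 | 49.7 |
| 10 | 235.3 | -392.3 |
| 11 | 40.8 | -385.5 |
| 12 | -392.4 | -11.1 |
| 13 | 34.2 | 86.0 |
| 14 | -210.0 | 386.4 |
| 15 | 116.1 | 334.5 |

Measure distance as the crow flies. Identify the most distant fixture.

10

Distances from (-128.5, 162.2):
1: √((-372.1)² + (147.6)²) = √(138458.410 + 21785.760) = 400.3 mm
2: √((204.1)² + (239.4)²) = √(41656.810 + 57312.360) = 314.6 mm
3: √((113.1)² + (314.5)²) = √(12791.610 + 98910.250) = 334.2 mm
4: √((504.6)² + (-64.4)²) = √(254621.160 + 4147.360) = 508.7 mm
5: √((150.3)² + (68.5)²) = √(22590.090 + 4692.250) = 165.2 mm
6: √((-157.6)² + (203.8)²) = √(24837.760 + 41534.440) = 257.6 mm
7: √((-64.9)² + (-102.3)²) = √(4212.010 + 10465.290) = 121.1 mm
8: √((408.9)² + (-209.0)²) = √(167199.210 + 43681.000) = 459.2 mm
9: √((334.3)² + (-112.5)²) = √(111756.490 + 12656.250) = 352.7 mm
10: √((363.8)² + (-554.5)²) = √(132350.440 + 307470.250) = 663.2 mm
11: √((169.3)² + (-547.7)²) = √(28662.490 + 299975.290) = 573.3 mm
12: √((-263.9)² + (-173.3)²) = √(69643.210 + 30032.890) = 315.7 mm
13: √((162.7)² + (-76.2)²) = √(26471.290 + 5806.440) = 179.7 mm
14: √((-81.5)² + (224.2)²) = √(6642.250 + 50265.640) = 238.6 mm
15: √((244.6)² + (172.3)²) = √(59829.160 + 29687.290) = 299.2 mm
Maximum: 10 at 663.2 mm.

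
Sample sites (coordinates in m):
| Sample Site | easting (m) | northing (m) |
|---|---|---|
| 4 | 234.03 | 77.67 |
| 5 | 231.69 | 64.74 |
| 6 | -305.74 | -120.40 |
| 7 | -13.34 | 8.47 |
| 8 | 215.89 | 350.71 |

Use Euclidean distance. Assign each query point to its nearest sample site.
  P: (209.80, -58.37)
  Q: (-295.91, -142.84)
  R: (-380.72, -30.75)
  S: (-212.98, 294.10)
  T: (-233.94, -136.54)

P→5; Q→6; R→6; S→7; T→6

P at (209.80, -58.37):
  4: √((24.23)² + (136.04)²) = √(587.0929 + 18506.8816) = 138.18 m
  5: √((21.89)² + (123.11)²) = √(479.1721 + 15156.0721) = 125.04 m
  6: √((-515.54)² + (-62.03)²) = √(265781.4916 + 3847.7209) = 519.26 m
  7: √((-223.14)² + (66.84)²) = √(49791.4596 + 4467.5856) = 232.94 m
  8: √((6.09)² + (409.08)²) = √(37.0881 + 167346.4464) = 409.13 m
  → nearest: 5 (125.04 m)
Q at (-295.91, -142.84):
  4: √((529.94)² + (220.51)²) = √(280836.4036 + 48624.6601) = 573.99 m
  5: √((527.60)² + (207.58)²) = √(278361.7600 + 43089.4564) = 566.97 m
  6: √((-9.83)² + (22.44)²) = √(96.6289 + 503.5536) = 24.50 m
  7: √((282.57)² + (151.31)²) = √(79845.8049 + 22894.7161) = 320.53 m
  8: √((511.80)² + (493.55)²) = √(261939.2400 + 243591.6025) = 711.01 m
  → nearest: 6 (24.50 m)
R at (-380.72, -30.75):
  4: √((614.75)² + (108.42)²) = √(377917.5625 + 11754.8964) = 624.24 m
  5: √((612.41)² + (95.49)²) = √(375046.0081 + 9118.3401) = 619.81 m
  6: √((74.98)² + (-89.65)²) = √(5622.0004 + 8037.1225) = 116.87 m
  7: √((367.38)² + (39.22)²) = √(134968.0644 + 1538.2084) = 369.47 m
  8: √((596.61)² + (381.46)²) = √(355943.4921 + 145511.7316) = 708.14 m
  → nearest: 6 (116.87 m)
S at (-212.98, 294.10):
  4: √((447.01)² + (-216.43)²) = √(199817.9401 + 46841.9449) = 496.65 m
  5: √((444.67)² + (-229.36)²) = √(197731.4089 + 52606.0096) = 500.34 m
  6: √((-92.76)² + (-414.50)²) = √(8604.4176 + 171810.2500) = 424.75 m
  7: √((199.64)² + (-285.63)²) = √(39856.1296 + 81584.4969) = 348.48 m
  8: √((428.87)² + (56.61)²) = √(183929.4769 + 3204.6921) = 432.59 m
  → nearest: 7 (348.48 m)
T at (-233.94, -136.54):
  4: √((467.97)² + (214.21)²) = √(218995.9209 + 45885.9241) = 514.67 m
  5: √((465.63)² + (201.28)²) = √(216811.2969 + 40513.6384) = 507.27 m
  6: √((-71.80)² + (16.14)²) = √(5155.2400 + 260.4996) = 73.59 m
  7: √((220.60)² + (145.01)²) = √(48664.3600 + 21027.9001) = 263.99 m
  8: √((449.83)² + (487.25)²) = √(202347.0289 + 237412.5625) = 663.14 m
  → nearest: 6 (73.59 m)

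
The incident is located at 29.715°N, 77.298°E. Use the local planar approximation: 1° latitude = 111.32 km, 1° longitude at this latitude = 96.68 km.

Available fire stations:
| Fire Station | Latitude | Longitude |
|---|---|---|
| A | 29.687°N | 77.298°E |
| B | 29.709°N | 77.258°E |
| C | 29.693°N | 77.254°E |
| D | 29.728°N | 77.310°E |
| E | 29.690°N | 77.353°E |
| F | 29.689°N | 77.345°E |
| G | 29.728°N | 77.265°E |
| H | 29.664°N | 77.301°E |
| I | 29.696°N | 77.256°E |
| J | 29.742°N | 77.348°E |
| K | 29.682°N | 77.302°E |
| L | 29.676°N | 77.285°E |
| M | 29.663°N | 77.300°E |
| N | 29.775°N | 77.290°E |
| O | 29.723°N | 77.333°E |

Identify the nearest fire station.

D

Distances from 29.715°N, 77.298°E:
A: 3.117 km
B: 3.924 km
C: 4.909 km
D: 1.855 km
E: 6.002 km
F: 5.387 km
G: 3.503 km
H: 5.685 km
I: 4.578 km
J: 5.692 km
K: 3.694 km
L: 4.520 km
M: 5.792 km
N: 6.724 km
O: 3.499 km
Minimum: D at 1.855 km.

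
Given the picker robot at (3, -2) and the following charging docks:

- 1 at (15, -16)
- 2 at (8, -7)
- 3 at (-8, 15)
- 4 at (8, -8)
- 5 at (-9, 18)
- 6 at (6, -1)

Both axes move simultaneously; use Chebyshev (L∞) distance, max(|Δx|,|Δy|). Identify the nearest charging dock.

6

Distances from (3, -2):
1: 14
2: 5
3: 17
4: 6
5: 20
6: 3
Minimum: 6 at 3.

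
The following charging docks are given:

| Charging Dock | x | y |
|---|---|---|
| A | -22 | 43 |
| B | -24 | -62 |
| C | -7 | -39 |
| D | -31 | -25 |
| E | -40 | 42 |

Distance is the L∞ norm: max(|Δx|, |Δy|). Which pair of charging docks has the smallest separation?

Pairwise distances:
A–B: max(|-2|, |-105|) = 105
A–C: max(|15|, |-82|) = 82
A–D: max(|-9|, |-68|) = 68
A–E: max(|-18|, |-1|) = 18
B–C: max(|17|, |23|) = 23
B–D: max(|-7|, |37|) = 37
B–E: max(|-16|, |104|) = 104
C–D: max(|-24|, |14|) = 24
C–E: max(|-33|, |81|) = 81
D–E: max(|-9|, |67|) = 67
Closest pair: A–E at 18.

A and E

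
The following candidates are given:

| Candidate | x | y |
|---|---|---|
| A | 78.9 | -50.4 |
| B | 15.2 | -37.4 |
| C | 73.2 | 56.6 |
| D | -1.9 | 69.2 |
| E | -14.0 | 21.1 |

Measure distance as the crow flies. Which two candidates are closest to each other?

D and E

Pairwise distances:
A–B: 65.0
A–C: 107.2
A–D: 144.3
A–E: 117.2
B–C: 110.5
B–D: 108.0
B–E: 65.4
C–D: 76.1
C–E: 94.1
D–E: 49.6
Closest pair: D–E at 49.6.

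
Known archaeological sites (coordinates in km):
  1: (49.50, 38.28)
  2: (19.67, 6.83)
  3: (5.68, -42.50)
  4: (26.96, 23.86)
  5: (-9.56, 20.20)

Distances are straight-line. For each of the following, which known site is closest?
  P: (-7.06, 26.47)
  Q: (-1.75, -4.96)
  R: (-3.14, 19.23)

P→5; Q→2; R→5

P at (-7.06, 26.47):
  1: √((56.56)² + (11.81)²) = √(3199.0336 + 139.4761) = 57.78 km
  2: √((26.73)² + (-19.64)²) = √(714.4929 + 385.7296) = 33.17 km
  3: √((12.74)² + (-68.97)²) = √(162.3076 + 4756.8609) = 70.14 km
  4: √((34.02)² + (-2.61)²) = √(1157.3604 + 6.8121) = 34.12 km
  5: √((-2.50)² + (-6.27)²) = √(6.2500 + 39.3129) = 6.75 km
  → nearest: 5 (6.75 km)
Q at (-1.75, -4.96):
  1: √((51.25)² + (43.24)²) = √(2626.5625 + 1869.6976) = 67.05 km
  2: √((21.42)² + (11.79)²) = √(458.8164 + 139.0041) = 24.45 km
  3: √((7.43)² + (-37.54)²) = √(55.2049 + 1409.2516) = 38.27 km
  4: √((28.71)² + (28.82)²) = √(824.2641 + 830.5924) = 40.68 km
  5: √((-7.81)² + (25.16)²) = √(60.9961 + 633.0256) = 26.34 km
  → nearest: 2 (24.45 km)
R at (-3.14, 19.23):
  1: √((52.64)² + (19.05)²) = √(2770.9696 + 362.9025) = 55.98 km
  2: √((22.81)² + (-12.40)²) = √(520.2961 + 153.7600) = 25.96 km
  3: √((8.82)² + (-61.73)²) = √(77.7924 + 3810.5929) = 62.36 km
  4: √((30.10)² + (4.63)²) = √(906.0100 + 21.4369) = 30.45 km
  5: √((-6.42)² + (0.97)²) = √(41.2164 + 0.9409) = 6.49 km
  → nearest: 5 (6.49 km)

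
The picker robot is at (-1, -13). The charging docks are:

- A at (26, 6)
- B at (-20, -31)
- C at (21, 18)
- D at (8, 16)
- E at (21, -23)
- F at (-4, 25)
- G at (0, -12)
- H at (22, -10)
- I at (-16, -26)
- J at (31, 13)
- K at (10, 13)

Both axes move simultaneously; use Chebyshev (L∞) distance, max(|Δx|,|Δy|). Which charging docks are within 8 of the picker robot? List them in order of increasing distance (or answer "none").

G

Distances from (-1, -13):
A: max(|27|, |19|) = 27
B: max(|-19|, |-18|) = 19
C: max(|22|, |31|) = 31
D: max(|9|, |29|) = 29
E: max(|22|, |-10|) = 22
F: max(|-3|, |38|) = 38
G: max(|1|, |1|) = 1
H: max(|23|, |3|) = 23
I: max(|-15|, |-13|) = 15
J: max(|32|, |26|) = 32
K: max(|11|, |26|) = 26
Threshold 8: G (1) is within range.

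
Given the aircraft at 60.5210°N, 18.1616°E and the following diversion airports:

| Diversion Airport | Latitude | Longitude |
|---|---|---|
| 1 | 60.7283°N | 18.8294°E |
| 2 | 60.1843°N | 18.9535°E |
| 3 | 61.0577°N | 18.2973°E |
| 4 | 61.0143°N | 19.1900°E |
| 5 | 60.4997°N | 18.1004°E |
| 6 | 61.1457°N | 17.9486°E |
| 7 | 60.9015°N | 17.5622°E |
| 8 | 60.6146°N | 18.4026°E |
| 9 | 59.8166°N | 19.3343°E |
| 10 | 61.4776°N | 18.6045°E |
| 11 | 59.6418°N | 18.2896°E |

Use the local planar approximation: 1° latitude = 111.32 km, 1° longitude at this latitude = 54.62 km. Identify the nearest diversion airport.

Distances from 60.5210°N, 18.1616°E:
1: √((0.2073·111.32)² + (0.6678·54.62)²) = √(532.531129 + 1330.442841) = 43.1622 km
2: √((-0.3367·111.32)² + (0.7919·54.62)²) = √(1404.858644 + 1870.872010) = 57.2340 km
3: √((0.5367·111.32)² + (0.1357·54.62)²) = √(3569.518079 + 54.936766) = 60.2034 km
4: √((0.4933·111.32)² + (1.0284·54.62)²) = √(3015.564529 + 3155.204608) = 78.5542 km
5: √((-0.0213·111.32)² + (-0.0612·54.62)²) = √(5.622191 + 11.173937) = 4.0983 km
6: √((0.6247·111.32)² + (-0.2130·54.62)²) = √(4836.034687 + 135.351352) = 70.5081 km
7: √((0.3805·111.32)² + (-0.5994·54.62)²) = √(1794.137475 + 1071.857050) = 53.5350 km
8: √((0.0936·111.32)² + (0.2410·54.62)²) = √(108.567064 + 173.275626) = 16.7882 km
9: √((-0.7044·111.32)² + (1.1727·54.62)²) = √(6148.725285 + 4102.770668) = 101.2497 km
10: √((0.9566·111.32)² + (0.4429·54.62)²) = √(11339.845783 + 585.214061) = 109.2019 km
11: √((-0.8792·111.32)² + (0.1280·54.62)²) = √(9579.034869 + 48.879115) = 98.1219 km
Minimum: 5 at 4.0983 km.

5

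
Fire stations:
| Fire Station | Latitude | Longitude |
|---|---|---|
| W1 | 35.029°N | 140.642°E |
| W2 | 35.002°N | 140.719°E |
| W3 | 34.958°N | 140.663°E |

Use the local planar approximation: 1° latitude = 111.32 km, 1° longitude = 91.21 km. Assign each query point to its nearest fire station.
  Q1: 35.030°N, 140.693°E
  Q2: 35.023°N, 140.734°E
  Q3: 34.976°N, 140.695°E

Q1 at 35.030°N, 140.693°E:
  W1: √((-0.001·111.32)² + (-0.051·91.21)²) = √(0.01239 + 21.63841) = 4.653 km
  W2: √((-0.028·111.32)² + (0.026·91.21)²) = √(9.71544 + 5.62382) = 3.917 km
  W3: √((-0.072·111.32)² + (-0.030·91.21)²) = √(64.24087 + 7.48734) = 8.469 km
  → nearest: W2 (3.917 km)
Q2 at 35.023°N, 140.734°E:
  W1: √((0.006·111.32)² + (-0.092·91.21)²) = √(0.44612 + 70.41425) = 8.418 km
  W2: √((-0.021·111.32)² + (-0.015·91.21)²) = √(5.46493 + 1.87183) = 2.709 km
  W3: √((-0.065·111.32)² + (-0.071·91.21)²) = √(52.35680 + 41.93741) = 9.711 km
  → nearest: W2 (2.709 km)
Q3 at 34.976°N, 140.695°E:
  W1: √((0.053·111.32)² + (-0.053·91.21)²) = √(34.80953 + 23.36881) = 7.627 km
  W2: √((0.026·111.32)² + (0.024·91.21)²) = √(8.37709 + 4.79190) = 3.629 km
  W3: √((-0.018·111.32)² + (-0.032·91.21)²) = √(4.01505 + 8.51893) = 3.540 km
  → nearest: W3 (3.540 km)

Q1→W2; Q2→W2; Q3→W3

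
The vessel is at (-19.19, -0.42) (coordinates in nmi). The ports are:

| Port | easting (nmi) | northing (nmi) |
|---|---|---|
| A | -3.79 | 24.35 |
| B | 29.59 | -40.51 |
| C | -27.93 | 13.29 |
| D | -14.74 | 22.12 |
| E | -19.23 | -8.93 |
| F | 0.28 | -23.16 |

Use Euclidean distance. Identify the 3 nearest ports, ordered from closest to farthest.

Distances from (-19.19, -0.42):
A: √((15.40)² + (24.77)²) = √(237.1600 + 613.5529) = 29.17 nmi
B: √((48.78)² + (-40.09)²) = √(2379.4884 + 1607.2081) = 63.14 nmi
C: √((-8.74)² + (13.71)²) = √(76.3876 + 187.9641) = 16.26 nmi
D: √((4.45)² + (22.54)²) = √(19.8025 + 508.0516) = 22.98 nmi
E: √((-0.04)² + (-8.51)²) = √(0.0016 + 72.4201) = 8.51 nmi
F: √((19.47)² + (-22.74)²) = √(379.0809 + 517.1076) = 29.94 nmi
Sorted: E (8.51 nmi) < C (16.26 nmi) < D (22.98 nmi) < A (29.17 nmi) < F (29.94 nmi) < …

E, C, D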